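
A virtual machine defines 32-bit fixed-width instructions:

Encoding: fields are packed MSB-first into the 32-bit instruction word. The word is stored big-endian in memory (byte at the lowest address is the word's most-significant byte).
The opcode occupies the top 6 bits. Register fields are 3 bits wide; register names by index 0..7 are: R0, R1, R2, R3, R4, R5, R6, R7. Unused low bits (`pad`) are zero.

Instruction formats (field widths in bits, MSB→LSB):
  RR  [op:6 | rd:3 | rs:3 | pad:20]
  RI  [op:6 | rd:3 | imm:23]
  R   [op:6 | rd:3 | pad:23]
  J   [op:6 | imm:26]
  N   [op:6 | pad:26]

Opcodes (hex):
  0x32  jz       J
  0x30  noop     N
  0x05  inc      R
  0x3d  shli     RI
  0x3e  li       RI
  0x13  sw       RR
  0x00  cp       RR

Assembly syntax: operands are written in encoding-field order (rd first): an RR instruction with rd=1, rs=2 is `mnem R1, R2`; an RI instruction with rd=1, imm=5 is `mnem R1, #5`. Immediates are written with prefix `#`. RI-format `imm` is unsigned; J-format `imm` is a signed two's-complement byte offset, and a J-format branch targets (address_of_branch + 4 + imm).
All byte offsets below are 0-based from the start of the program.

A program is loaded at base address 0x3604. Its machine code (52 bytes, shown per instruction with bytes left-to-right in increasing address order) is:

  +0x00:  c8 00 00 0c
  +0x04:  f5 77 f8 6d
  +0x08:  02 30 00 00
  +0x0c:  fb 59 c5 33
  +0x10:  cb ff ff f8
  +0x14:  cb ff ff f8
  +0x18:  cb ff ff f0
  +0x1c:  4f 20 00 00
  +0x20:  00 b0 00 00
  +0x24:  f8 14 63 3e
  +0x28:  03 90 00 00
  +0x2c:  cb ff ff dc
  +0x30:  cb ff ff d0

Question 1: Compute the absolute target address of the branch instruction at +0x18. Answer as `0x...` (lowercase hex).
0x3610

[18] cb ff ff f0 → 0xcbfffff0
  op=0xcbfffff0>>26=0x32 ⇒ jz (J)
  imm: (w>>0)&0x3ffffff=0x3fffff0 (s26→-16) → #-16
  target = base 0x3604 + off 0x18 + 4 + imm -16 = 0x3610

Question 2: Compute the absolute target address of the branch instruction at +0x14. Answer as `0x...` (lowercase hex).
0x3614

@+14  big-endian(cb ff ff f8) = 0xcbfffff8
  op=0xcbfffff8>>26=0x32 ⇒ jz (J)
  imm@[25:0]=0x3fffff8 (s26→-8) ⇒ #-8
  target = base 0x3604 + off 0x14 + 4 + imm -8 = 0x3614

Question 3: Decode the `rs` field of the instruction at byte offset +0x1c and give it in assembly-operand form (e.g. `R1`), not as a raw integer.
R2

off 0x1c: read 4f 20 00 00 as big → 0x4f200000
  opcode bits[31:26]=0x13: sw/RR
  [25:23] rd=6 = R6
  [22:20] rs=2 = R2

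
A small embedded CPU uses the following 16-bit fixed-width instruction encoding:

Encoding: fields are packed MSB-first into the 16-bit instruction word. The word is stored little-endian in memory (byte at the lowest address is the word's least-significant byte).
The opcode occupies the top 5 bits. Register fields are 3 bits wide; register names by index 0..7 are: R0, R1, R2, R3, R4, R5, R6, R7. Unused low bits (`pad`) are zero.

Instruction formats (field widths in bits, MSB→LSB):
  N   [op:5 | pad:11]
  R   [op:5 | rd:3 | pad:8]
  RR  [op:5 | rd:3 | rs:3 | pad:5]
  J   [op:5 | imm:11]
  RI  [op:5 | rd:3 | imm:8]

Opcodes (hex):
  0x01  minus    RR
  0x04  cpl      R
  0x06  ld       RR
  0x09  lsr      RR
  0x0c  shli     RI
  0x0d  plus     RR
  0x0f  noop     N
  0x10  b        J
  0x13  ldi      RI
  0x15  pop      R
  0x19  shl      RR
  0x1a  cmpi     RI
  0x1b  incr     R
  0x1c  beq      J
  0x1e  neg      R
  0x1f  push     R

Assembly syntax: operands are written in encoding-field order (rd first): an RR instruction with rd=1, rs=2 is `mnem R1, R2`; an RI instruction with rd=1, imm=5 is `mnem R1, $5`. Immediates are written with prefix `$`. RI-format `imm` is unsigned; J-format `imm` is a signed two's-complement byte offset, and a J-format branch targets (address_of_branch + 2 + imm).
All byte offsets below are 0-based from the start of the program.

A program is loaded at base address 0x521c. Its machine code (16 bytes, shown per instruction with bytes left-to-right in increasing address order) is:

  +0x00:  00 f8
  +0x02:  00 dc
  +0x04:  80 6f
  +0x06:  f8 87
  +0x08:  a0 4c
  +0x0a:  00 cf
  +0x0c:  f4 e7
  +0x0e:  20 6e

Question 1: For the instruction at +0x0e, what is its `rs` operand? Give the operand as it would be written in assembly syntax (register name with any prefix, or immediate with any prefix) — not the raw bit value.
@+0e  little-endian(20 6e) = 0x6e20
  op=0x6e20>>11=0xd ⇒ plus (RR)
  [10:8] rd=6 = R6
  [7:5] rs=1 = R1

R1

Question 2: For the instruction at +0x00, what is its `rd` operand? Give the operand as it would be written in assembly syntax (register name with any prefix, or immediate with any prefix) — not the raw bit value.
@+00  little-endian(00 f8) = 0xf800
  op=0xf800>>11=0x1f ⇒ push (R)
  [10:8] rd=0 = R0

R0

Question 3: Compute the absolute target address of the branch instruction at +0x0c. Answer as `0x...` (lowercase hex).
0x521e

+0x0c: f4 e7 ⇒ word 0xe7f4 (little)
  top 5b → 0x1c → beq [J]
  imm@[10:0]=0x7f4 (s11→-12) ⇒ $-12
  target = base 0x521c + off 0x0c + 2 + imm -12 = 0x521e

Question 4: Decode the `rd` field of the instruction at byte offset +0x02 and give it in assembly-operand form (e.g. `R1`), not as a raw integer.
R4

+0x02: 00 dc ⇒ word 0xdc00 (little)
  top 5b → 0x1b → incr [R]
  rd: (w>>8)&0x7=0x4 → R4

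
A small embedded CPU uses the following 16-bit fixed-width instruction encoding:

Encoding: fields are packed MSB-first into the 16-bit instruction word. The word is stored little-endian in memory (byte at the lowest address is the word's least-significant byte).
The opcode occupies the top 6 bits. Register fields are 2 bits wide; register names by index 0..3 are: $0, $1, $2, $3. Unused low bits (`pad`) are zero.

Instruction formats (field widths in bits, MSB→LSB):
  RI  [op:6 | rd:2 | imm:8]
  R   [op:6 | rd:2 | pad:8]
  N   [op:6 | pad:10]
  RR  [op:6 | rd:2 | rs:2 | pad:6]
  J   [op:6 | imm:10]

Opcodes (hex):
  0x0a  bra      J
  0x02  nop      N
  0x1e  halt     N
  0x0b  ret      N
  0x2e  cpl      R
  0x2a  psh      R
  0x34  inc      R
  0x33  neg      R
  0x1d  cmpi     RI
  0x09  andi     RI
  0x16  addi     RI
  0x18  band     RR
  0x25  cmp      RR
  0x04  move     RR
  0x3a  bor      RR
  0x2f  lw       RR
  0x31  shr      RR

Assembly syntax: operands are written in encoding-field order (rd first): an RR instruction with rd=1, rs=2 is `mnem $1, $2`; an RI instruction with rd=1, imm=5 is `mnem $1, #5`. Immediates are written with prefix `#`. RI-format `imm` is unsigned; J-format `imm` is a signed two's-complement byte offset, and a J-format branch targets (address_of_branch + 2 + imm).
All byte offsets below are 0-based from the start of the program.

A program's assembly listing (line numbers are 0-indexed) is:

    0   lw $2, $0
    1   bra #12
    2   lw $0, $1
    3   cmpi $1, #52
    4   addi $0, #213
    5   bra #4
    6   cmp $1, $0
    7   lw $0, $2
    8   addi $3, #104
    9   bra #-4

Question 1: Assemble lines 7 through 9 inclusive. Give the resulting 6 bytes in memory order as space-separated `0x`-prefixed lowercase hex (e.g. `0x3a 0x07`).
7. lw fields op=0x2f:6|rd=0:2|rs=2:2|pad=0:6 → word bc80h → 80 bc
8. addi fields op=0x16:6|rd=3:2|imm=104:8 → word 5b68h → 68 5b
9. bra fields op=0xa:6|imm=-4:10 → word 2bfch → fc 2b

0x80 0xbc 0x68 0x5b 0xfc 0x2b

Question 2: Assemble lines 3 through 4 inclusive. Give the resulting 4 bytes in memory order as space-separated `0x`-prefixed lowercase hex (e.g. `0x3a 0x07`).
0x34 0x75 0xd5 0x58

L3: cmpi op=0x1d:6|rd=1:2|imm=52:8 ⇒ 0x7534 ⇒ little 34 75
L4: addi op=0x16:6|rd=0:2|imm=213:8 ⇒ 0x58d5 ⇒ little d5 58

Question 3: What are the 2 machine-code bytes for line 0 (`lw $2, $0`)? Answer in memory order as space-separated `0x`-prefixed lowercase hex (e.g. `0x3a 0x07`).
line 0 (lw): pack op=0x2f:6|rd=2:2|rs=0:2|pad=0:6 = 0xbe00; little→ 00 be

0x00 0xbe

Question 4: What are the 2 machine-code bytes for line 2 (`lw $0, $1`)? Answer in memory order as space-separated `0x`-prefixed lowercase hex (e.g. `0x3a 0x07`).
0x40 0xbc

L2: lw op=0x2f:6|rd=0:2|rs=1:2|pad=0:6 ⇒ 0xbc40 ⇒ little 40 bc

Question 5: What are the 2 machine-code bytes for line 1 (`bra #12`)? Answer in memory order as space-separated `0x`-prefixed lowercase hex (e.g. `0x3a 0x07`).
line 1 (bra): pack op=0xa:6|imm=12:10 = 0x280c; little→ 0c 28

0x0c 0x28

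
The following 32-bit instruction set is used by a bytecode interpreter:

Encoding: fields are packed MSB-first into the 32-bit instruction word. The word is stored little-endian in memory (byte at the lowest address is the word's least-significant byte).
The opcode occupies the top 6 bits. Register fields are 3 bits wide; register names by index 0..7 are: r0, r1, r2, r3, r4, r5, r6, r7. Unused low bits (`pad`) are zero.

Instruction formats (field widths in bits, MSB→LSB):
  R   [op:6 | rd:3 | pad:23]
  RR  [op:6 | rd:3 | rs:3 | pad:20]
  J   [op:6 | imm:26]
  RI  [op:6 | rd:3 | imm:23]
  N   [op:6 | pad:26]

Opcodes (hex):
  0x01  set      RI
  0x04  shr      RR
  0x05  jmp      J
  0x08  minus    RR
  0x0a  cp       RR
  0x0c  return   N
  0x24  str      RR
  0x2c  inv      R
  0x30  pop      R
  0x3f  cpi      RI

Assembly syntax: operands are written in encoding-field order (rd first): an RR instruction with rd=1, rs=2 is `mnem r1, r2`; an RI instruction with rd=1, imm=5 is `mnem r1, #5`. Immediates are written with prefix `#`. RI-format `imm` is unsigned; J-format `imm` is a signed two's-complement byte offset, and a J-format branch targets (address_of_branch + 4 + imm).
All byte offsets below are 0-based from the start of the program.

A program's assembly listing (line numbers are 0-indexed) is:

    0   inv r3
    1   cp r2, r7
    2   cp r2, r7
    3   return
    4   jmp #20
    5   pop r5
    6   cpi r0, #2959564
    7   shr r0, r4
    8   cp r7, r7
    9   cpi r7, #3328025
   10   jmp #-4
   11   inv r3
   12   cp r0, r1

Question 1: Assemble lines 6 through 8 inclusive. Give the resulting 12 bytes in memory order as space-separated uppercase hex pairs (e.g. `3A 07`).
line 6 (cpi): pack op=0x3f:6|rd=0:3|imm=2959564:23 = 0xfc2d28cc; little→ cc 28 2d fc
line 7 (shr): pack op=0x4:6|rd=0:3|rs=4:3|pad=0:20 = 0x10400000; little→ 00 00 40 10
line 8 (cp): pack op=0xa:6|rd=7:3|rs=7:3|pad=0:20 = 0x2bf00000; little→ 00 00 f0 2b

CC 28 2D FC 00 00 40 10 00 00 F0 2B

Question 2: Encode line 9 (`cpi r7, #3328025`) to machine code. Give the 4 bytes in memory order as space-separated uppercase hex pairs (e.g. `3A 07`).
line 9 (cpi): pack op=0x3f:6|rd=7:3|imm=3328025:23 = 0xffb2c819; little→ 19 c8 b2 ff

19 C8 B2 FF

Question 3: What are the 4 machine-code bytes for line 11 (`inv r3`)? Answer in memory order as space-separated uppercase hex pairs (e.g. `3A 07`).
L11: inv op=0x2c:6|rd=3:3|pad=0:23 ⇒ 0xb1800000 ⇒ little 00 00 80 b1

00 00 80 B1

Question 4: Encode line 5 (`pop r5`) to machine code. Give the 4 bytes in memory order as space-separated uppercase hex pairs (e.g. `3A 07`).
5. pop fields op=0x30:6|rd=5:3|pad=0:23 → word c2800000h → 00 00 80 c2

00 00 80 C2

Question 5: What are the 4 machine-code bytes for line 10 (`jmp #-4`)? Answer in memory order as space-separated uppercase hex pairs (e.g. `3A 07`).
10. jmp fields op=0x5:6|imm=-4:26 → word 17fffffch → fc ff ff 17

FC FF FF 17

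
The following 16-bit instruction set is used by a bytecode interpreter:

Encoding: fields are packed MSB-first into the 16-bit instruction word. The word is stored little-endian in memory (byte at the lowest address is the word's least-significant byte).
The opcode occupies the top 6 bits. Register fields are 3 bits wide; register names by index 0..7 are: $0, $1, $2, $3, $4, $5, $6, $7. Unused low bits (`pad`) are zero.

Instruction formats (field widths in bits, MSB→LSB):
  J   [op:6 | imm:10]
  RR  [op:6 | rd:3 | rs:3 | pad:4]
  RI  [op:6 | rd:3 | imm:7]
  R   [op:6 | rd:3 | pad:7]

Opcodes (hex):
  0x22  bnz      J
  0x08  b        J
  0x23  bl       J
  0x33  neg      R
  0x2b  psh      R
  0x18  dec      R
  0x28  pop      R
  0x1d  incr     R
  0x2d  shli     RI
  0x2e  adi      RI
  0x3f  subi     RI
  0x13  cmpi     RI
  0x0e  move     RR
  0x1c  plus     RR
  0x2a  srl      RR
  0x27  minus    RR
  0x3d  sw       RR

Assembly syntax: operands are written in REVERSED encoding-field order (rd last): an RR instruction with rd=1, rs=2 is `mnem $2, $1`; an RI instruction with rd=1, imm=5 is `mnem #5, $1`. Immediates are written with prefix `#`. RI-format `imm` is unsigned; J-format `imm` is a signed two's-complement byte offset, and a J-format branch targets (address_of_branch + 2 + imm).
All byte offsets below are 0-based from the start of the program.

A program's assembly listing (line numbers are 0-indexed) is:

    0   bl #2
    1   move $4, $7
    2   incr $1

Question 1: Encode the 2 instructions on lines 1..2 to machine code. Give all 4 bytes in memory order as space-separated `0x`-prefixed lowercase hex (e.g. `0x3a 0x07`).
0xc0 0x3b 0x80 0x74

line 1 (move): pack op=0xe:6|rd=7:3|rs=4:3|pad=0:4 = 0x3bc0; little→ c0 3b
line 2 (incr): pack op=0x1d:6|rd=1:3|pad=0:7 = 0x7480; little→ 80 74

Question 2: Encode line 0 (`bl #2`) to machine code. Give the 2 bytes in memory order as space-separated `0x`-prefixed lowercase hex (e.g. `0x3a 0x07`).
0. bl fields op=0x23:6|imm=2:10 → word 8c02h → 02 8c

0x02 0x8c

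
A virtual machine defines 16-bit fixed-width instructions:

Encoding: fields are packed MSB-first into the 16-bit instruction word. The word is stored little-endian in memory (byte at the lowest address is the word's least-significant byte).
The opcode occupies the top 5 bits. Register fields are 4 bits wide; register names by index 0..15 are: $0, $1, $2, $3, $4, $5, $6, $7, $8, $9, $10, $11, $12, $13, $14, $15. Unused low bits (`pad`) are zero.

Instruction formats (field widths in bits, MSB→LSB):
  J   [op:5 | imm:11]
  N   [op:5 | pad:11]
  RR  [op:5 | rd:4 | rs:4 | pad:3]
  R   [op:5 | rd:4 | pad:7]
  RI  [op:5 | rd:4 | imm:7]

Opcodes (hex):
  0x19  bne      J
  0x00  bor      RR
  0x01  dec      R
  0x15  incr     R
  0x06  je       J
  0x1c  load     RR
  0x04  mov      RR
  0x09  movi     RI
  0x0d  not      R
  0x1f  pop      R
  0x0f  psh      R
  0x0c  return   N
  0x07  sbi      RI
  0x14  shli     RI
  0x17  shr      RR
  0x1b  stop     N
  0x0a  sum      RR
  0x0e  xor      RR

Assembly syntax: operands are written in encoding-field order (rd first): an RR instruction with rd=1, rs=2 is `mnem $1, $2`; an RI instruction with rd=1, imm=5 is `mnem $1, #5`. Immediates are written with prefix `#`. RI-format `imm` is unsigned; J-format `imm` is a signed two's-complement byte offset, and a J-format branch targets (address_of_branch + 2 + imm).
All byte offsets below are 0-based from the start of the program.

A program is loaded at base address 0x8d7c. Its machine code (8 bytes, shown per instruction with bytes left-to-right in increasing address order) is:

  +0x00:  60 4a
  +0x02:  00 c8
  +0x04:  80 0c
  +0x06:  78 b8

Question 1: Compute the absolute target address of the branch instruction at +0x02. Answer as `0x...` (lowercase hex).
0x8d80

off 0x02: read 00 c8 as little → 0xc800
  op=0xc800>>11=0x19 ⇒ bne (J)
  imm@[10:0]=0x0 ⇒ #0
  target = base 0x8d7c + off 0x02 + 2 + imm 0 = 0x8d80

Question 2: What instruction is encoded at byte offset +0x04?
dec $9

@+04  little-endian(80 0c) = 0x0c80
  opcode bits[15:11]=0x1: dec/R
  rd: (w>>7)&0xf=0x9 → $9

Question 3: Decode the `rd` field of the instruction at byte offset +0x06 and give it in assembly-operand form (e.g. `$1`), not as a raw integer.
$0

@+06  little-endian(78 b8) = 0xb878
  op=0xb878>>11=0x17 ⇒ shr (RR)
  rd: (w>>7)&0xf=0x0 → $0
  rs: (w>>3)&0xf=0xf → $15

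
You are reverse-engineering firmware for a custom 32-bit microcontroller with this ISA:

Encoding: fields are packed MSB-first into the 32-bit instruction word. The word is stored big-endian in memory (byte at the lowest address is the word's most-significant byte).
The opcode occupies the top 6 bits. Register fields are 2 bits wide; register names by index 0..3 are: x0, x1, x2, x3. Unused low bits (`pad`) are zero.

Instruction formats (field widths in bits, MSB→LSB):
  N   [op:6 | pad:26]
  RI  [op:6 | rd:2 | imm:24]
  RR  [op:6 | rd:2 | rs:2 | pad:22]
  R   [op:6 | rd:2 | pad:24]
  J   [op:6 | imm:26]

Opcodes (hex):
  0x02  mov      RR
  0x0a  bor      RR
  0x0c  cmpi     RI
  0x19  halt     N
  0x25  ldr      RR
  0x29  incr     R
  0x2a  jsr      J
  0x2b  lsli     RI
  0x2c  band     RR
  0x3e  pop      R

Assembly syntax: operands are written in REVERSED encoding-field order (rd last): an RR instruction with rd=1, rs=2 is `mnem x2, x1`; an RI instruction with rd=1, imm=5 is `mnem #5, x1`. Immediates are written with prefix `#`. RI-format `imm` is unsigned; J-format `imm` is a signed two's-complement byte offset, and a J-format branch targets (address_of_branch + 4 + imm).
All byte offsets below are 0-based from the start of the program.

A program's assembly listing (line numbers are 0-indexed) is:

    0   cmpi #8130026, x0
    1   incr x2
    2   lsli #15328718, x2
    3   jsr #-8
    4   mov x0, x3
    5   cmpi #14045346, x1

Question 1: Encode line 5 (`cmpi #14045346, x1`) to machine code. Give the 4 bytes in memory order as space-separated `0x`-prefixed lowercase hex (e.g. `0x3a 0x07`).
0x31 0xd6 0x50 0xa2

5. cmpi fields op=0xc:6|rd=1:2|imm=14045346:24 → word 31d650a2h → 31 d6 50 a2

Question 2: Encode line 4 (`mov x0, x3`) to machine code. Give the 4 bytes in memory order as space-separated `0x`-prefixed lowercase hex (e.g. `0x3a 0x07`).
0x0b 0x00 0x00 0x00

4. mov fields op=0x2:6|rd=3:2|rs=0:2|pad=0:22 → word 0b000000h → 0b 00 00 00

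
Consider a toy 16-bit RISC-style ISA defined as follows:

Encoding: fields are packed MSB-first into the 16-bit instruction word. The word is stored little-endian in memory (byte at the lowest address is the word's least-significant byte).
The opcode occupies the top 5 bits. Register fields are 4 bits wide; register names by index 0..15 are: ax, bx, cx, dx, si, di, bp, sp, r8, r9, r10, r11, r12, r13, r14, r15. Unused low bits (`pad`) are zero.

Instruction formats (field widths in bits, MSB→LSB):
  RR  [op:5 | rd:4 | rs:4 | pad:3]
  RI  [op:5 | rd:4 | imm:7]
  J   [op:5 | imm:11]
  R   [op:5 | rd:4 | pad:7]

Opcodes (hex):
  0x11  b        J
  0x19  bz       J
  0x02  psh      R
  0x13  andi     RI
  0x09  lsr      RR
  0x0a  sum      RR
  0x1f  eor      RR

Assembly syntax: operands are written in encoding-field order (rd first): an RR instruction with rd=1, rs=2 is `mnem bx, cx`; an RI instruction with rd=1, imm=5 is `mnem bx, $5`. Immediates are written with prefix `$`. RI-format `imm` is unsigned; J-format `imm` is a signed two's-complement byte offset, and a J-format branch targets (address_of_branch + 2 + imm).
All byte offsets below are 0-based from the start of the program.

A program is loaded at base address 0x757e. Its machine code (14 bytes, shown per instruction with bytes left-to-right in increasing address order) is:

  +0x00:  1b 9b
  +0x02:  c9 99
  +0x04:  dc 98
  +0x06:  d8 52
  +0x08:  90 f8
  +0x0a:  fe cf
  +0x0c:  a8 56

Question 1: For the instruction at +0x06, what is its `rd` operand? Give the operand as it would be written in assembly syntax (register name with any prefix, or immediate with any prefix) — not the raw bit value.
di

off 0x06: read d8 52 as little → 0x52d8
  op=0x52d8>>11=0xa ⇒ sum (RR)
  rd@[10:7]=0x5 ⇒ di
  rs@[6:3]=0xb ⇒ r11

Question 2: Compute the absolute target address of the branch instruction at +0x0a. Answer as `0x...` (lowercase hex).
[0a] fe cf → 0xcffe
  top 5b → 0x19 → bz [J]
  imm@[10:0]=0x7fe (s11→-2) ⇒ $-2
  target = base 0x757e + off 0x0a + 2 + imm -2 = 0x7588

0x7588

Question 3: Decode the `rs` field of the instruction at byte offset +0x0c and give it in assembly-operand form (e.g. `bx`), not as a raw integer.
off 0x0c: read a8 56 as little → 0x56a8
  op=0x56a8>>11=0xa ⇒ sum (RR)
  rd: (w>>7)&0xf=0xd → r13
  rs: (w>>3)&0xf=0x5 → di

di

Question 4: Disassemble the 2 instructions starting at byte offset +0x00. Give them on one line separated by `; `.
andi bp, $27; andi dx, $73

[00] 1b 9b → 0x9b1b
  opcode bits[15:11]=0x13: andi/RI
  rd@[10:7]=0x6 ⇒ bp
  imm@[6:0]=0x1b ⇒ $27
[02] c9 99 → 0x99c9
  opcode bits[15:11]=0x13: andi/RI
  rd@[10:7]=0x3 ⇒ dx
  imm@[6:0]=0x49 ⇒ $73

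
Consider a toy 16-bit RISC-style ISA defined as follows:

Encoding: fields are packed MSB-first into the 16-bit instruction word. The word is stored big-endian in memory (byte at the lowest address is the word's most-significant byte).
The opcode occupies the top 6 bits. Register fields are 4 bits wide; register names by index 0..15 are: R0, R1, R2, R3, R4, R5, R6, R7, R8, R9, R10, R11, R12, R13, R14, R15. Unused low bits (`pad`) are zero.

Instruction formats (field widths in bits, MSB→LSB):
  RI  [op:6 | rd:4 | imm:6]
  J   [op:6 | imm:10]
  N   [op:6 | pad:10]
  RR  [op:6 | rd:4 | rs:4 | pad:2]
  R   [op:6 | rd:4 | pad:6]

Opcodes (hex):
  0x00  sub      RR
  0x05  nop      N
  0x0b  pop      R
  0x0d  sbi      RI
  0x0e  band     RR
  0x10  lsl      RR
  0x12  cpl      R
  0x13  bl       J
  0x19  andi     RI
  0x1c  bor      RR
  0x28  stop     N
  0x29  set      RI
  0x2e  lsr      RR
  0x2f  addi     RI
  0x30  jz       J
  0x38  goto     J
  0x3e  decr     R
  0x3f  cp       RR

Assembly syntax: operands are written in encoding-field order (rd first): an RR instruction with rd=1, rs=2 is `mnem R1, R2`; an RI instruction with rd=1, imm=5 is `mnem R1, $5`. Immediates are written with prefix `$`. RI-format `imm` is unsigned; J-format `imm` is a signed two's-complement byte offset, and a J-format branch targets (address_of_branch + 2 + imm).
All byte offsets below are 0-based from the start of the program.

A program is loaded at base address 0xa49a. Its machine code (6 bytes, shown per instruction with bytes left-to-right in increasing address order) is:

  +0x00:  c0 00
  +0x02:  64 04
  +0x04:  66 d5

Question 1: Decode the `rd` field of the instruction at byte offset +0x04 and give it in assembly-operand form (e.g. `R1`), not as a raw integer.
off 0x04: read 66 d5 as big → 0x66d5
  opcode bits[15:10]=0x19: andi/RI
  rd@[9:6]=0xb ⇒ R11
  imm@[5:0]=0x15 ⇒ $21

R11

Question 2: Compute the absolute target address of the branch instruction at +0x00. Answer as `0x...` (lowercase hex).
0xa49c

@+00  big-endian(c0 00) = 0xc000
  top 6b → 0x30 → jz [J]
  imm@[9:0]=0x0 ⇒ $0
  target = base 0xa49a + off 0x00 + 2 + imm 0 = 0xa49c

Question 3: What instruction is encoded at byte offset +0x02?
andi R0, $4

[02] 64 04 → 0x6404
  opcode bits[15:10]=0x19: andi/RI
  rd@[9:6]=0x0 ⇒ R0
  imm@[5:0]=0x4 ⇒ $4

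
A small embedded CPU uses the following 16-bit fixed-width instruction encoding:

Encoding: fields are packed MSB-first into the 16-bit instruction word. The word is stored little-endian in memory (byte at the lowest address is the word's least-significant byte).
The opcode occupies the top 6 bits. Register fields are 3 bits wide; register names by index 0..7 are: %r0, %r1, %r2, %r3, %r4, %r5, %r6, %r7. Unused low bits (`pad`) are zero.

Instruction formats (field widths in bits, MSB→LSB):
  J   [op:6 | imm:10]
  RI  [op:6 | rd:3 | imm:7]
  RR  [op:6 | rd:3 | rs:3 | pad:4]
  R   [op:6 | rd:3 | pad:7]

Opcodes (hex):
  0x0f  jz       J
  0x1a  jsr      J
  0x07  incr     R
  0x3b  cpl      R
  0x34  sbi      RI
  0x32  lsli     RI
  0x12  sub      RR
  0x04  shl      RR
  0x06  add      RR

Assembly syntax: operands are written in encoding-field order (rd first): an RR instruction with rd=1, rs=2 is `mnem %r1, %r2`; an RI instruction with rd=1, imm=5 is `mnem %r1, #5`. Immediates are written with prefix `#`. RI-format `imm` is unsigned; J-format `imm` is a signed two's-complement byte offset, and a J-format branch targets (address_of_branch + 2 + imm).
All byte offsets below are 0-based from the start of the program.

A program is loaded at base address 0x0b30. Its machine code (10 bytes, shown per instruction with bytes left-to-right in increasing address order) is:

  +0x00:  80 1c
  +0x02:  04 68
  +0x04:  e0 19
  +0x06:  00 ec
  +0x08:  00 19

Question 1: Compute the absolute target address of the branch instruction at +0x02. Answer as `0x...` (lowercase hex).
[02] 04 68 → 0x6804
  op=0x6804>>10=0x1a ⇒ jsr (J)
  imm: (w>>0)&0x3ff=0x4 → #4
  target = base 0x0b30 + off 0x02 + 2 + imm 4 = 0x0b38

0x0b38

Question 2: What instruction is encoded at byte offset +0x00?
incr %r1

+0x00: 80 1c ⇒ word 0x1c80 (little)
  top 6b → 0x7 → incr [R]
  rd: (w>>7)&0x7=0x1 → %r1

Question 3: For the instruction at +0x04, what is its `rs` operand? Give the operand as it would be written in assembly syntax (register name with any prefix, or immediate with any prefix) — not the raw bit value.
%r6

off 0x04: read e0 19 as little → 0x19e0
  op=0x19e0>>10=0x6 ⇒ add (RR)
  [9:7] rd=3 = %r3
  [6:4] rs=6 = %r6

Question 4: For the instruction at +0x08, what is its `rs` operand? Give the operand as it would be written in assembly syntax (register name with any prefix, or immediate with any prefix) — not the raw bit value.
%r0

+0x08: 00 19 ⇒ word 0x1900 (little)
  opcode bits[15:10]=0x6: add/RR
  [9:7] rd=2 = %r2
  [6:4] rs=0 = %r0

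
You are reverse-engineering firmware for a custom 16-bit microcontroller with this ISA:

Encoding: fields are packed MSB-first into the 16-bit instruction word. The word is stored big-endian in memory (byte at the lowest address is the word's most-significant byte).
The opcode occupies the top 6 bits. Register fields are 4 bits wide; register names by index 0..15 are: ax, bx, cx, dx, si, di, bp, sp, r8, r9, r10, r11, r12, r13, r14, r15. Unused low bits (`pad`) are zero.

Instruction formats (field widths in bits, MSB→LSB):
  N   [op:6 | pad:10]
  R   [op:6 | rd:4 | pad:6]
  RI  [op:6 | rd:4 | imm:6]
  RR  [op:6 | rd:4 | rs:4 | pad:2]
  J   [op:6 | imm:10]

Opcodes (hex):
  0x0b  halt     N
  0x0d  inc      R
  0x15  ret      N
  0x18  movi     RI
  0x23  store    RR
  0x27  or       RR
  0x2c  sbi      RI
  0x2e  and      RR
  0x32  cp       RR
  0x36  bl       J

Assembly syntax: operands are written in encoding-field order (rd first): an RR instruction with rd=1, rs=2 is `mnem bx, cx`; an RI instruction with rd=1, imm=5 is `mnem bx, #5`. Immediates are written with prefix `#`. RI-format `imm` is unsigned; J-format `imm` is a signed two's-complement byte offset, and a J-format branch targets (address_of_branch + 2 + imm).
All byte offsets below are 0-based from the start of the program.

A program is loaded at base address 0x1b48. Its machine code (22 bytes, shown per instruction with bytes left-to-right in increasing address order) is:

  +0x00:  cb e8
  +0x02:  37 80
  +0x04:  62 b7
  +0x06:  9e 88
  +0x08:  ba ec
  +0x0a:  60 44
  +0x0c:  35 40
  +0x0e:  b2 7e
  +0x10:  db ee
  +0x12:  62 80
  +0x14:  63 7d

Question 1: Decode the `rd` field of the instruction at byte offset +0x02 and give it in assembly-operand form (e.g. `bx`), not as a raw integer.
r14

+0x02: 37 80 ⇒ word 0x3780 (big)
  top 6b → 0xd → inc [R]
  rd@[9:6]=0xe ⇒ r14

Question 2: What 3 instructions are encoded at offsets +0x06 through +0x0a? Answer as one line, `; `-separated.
@+06  big-endian(9e 88) = 0x9e88
  top 6b → 0x27 → or [RR]
  [9:6] rd=10 = r10
  [5:2] rs=2 = cx
@+08  big-endian(ba ec) = 0xbaec
  top 6b → 0x2e → and [RR]
  [9:6] rd=11 = r11
  [5:2] rs=11 = r11
@+0a  big-endian(60 44) = 0x6044
  top 6b → 0x18 → movi [RI]
  [9:6] rd=1 = bx
  [5:0] imm=4 = #4

or r10, cx; and r11, r11; movi bx, #4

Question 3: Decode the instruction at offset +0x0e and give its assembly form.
off 0x0e: read b2 7e as big → 0xb27e
  op=0xb27e>>10=0x2c ⇒ sbi (RI)
  rd: (w>>6)&0xf=0x9 → r9
  imm: (w>>0)&0x3f=0x3e → #62

sbi r9, #62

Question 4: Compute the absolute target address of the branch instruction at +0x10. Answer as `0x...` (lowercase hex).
0x1b48

off 0x10: read db ee as big → 0xdbee
  top 6b → 0x36 → bl [J]
  imm: (w>>0)&0x3ff=0x3ee (s10→-18) → #-18
  target = base 0x1b48 + off 0x10 + 2 + imm -18 = 0x1b48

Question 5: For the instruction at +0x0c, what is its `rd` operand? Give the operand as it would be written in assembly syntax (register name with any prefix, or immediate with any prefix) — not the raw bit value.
di

off 0x0c: read 35 40 as big → 0x3540
  top 6b → 0xd → inc [R]
  rd: (w>>6)&0xf=0x5 → di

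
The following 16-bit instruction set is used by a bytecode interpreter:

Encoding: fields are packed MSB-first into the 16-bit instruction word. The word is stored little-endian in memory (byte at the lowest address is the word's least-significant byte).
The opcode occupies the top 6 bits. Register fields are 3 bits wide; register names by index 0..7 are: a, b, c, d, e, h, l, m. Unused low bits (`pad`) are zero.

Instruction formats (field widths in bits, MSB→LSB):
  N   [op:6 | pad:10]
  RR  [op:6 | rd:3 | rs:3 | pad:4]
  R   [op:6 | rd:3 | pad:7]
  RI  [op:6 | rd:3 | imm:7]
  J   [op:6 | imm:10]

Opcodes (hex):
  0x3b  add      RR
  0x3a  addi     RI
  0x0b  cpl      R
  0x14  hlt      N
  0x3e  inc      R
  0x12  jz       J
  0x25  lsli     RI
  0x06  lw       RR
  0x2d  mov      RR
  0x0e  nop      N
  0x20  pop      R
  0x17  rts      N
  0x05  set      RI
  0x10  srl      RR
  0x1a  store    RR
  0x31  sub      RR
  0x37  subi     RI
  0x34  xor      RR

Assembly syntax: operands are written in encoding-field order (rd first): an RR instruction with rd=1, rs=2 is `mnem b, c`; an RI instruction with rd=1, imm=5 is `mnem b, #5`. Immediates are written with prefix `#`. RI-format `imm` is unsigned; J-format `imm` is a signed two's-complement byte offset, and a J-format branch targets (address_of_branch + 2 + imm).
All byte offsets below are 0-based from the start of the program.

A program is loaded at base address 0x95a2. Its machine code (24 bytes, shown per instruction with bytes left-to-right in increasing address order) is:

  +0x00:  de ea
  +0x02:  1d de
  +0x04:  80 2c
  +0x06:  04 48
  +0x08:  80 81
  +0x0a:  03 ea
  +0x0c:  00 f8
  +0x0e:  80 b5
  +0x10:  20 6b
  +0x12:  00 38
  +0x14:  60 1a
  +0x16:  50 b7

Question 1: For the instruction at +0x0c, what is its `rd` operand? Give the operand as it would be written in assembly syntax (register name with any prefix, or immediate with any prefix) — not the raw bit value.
off 0x0c: read 00 f8 as little → 0xf800
  op=0xf800>>10=0x3e ⇒ inc (R)
  [9:7] rd=0 = a

a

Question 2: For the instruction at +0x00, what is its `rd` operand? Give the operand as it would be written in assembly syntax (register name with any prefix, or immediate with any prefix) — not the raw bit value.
h

off 0x00: read de ea as little → 0xeade
  opcode bits[15:10]=0x3a: addi/RI
  rd: (w>>7)&0x7=0x5 → h
  imm: (w>>0)&0x7f=0x5e → #94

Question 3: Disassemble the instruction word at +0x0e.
[0e] 80 b5 → 0xb580
  opcode bits[15:10]=0x2d: mov/RR
  rd@[9:7]=0x3 ⇒ d
  rs@[6:4]=0x0 ⇒ a

mov d, a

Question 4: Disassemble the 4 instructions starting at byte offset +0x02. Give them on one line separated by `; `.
[02] 1d de → 0xde1d
  top 6b → 0x37 → subi [RI]
  rd@[9:7]=0x4 ⇒ e
  imm@[6:0]=0x1d ⇒ #29
[04] 80 2c → 0x2c80
  top 6b → 0xb → cpl [R]
  rd@[9:7]=0x1 ⇒ b
[06] 04 48 → 0x4804
  top 6b → 0x12 → jz [J]
  imm@[9:0]=0x4 ⇒ #4
[08] 80 81 → 0x8180
  top 6b → 0x20 → pop [R]
  rd@[9:7]=0x3 ⇒ d

subi e, #29; cpl b; jz #4; pop d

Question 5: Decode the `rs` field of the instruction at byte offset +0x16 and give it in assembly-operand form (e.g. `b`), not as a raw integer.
+0x16: 50 b7 ⇒ word 0xb750 (little)
  top 6b → 0x2d → mov [RR]
  rd: (w>>7)&0x7=0x6 → l
  rs: (w>>4)&0x7=0x5 → h

h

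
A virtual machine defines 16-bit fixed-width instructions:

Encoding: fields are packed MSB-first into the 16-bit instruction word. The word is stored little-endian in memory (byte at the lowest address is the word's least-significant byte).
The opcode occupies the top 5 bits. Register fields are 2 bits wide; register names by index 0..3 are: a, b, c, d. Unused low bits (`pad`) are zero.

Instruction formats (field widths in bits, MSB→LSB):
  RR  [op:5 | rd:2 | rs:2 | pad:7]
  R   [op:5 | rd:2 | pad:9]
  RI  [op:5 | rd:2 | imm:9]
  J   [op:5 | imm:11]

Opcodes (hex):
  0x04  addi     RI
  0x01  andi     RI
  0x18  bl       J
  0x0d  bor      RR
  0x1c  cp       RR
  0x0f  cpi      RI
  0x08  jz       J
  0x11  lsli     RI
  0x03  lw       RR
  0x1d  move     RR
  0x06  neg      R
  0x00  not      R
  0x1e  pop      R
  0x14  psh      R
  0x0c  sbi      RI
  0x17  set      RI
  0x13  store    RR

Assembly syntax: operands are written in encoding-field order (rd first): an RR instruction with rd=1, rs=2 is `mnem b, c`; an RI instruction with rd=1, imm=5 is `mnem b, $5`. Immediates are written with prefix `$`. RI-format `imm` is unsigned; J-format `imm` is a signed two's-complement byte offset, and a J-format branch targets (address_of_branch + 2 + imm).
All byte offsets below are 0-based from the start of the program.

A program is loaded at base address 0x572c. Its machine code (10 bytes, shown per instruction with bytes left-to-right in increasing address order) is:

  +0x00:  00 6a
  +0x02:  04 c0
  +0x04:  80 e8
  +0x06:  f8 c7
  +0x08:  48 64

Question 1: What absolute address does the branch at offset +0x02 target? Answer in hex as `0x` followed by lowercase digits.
0x5734

+0x02: 04 c0 ⇒ word 0xc004 (little)
  top 5b → 0x18 → bl [J]
  imm@[10:0]=0x4 ⇒ $4
  target = base 0x572c + off 0x02 + 2 + imm 4 = 0x5734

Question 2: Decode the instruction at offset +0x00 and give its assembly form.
bor b, a

@+00  little-endian(00 6a) = 0x6a00
  opcode bits[15:11]=0xd: bor/RR
  [10:9] rd=1 = b
  [8:7] rs=0 = a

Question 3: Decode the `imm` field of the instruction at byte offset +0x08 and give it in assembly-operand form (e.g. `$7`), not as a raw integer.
off 0x08: read 48 64 as little → 0x6448
  opcode bits[15:11]=0xc: sbi/RI
  rd@[10:9]=0x2 ⇒ c
  imm@[8:0]=0x48 ⇒ $72

$72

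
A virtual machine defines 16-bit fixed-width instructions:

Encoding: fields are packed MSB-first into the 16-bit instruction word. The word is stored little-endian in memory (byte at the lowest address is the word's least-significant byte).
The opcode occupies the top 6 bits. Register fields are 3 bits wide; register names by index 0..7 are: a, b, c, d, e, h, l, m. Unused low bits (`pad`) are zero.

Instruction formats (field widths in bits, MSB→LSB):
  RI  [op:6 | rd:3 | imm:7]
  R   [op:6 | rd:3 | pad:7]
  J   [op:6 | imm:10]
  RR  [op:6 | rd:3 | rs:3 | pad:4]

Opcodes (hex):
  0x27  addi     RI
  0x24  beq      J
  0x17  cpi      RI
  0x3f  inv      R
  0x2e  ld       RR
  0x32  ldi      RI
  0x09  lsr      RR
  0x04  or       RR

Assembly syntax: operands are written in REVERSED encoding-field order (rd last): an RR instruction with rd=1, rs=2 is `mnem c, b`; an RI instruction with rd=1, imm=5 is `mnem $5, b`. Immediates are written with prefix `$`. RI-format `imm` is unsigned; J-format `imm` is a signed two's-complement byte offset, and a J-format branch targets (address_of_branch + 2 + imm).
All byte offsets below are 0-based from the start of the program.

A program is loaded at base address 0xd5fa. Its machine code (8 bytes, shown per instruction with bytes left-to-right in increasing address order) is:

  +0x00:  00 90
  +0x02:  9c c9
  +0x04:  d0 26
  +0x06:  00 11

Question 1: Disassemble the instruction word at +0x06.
+0x06: 00 11 ⇒ word 0x1100 (little)
  opcode bits[15:10]=0x4: or/RR
  [9:7] rd=2 = c
  [6:4] rs=0 = a

or a, c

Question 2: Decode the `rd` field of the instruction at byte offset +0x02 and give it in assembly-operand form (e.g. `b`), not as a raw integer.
+0x02: 9c c9 ⇒ word 0xc99c (little)
  opcode bits[15:10]=0x32: ldi/RI
  rd@[9:7]=0x3 ⇒ d
  imm@[6:0]=0x1c ⇒ $28

d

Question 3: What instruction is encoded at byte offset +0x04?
lsr h, h

off 0x04: read d0 26 as little → 0x26d0
  op=0x26d0>>10=0x9 ⇒ lsr (RR)
  rd@[9:7]=0x5 ⇒ h
  rs@[6:4]=0x5 ⇒ h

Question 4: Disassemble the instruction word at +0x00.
beq $0

@+00  little-endian(00 90) = 0x9000
  top 6b → 0x24 → beq [J]
  imm: (w>>0)&0x3ff=0x0 → $0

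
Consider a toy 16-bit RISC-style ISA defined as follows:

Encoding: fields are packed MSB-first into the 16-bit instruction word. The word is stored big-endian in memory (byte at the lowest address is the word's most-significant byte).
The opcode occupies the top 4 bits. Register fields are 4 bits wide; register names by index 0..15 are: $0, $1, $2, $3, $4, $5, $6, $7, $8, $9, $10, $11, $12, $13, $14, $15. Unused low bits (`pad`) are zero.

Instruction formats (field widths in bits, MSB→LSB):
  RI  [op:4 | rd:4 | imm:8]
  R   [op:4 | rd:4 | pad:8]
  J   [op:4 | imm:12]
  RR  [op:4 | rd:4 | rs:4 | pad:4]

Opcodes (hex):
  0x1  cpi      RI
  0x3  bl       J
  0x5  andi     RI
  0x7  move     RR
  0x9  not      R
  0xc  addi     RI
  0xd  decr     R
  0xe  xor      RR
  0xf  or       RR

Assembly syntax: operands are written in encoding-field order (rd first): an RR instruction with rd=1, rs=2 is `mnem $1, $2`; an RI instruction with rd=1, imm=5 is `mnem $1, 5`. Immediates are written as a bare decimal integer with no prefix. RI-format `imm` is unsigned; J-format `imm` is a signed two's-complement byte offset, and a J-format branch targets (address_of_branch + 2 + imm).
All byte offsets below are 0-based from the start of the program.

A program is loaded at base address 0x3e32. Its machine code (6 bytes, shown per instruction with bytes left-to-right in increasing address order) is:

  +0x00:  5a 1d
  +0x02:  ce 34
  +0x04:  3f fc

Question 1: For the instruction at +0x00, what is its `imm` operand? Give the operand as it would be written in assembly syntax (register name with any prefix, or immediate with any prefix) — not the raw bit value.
+0x00: 5a 1d ⇒ word 0x5a1d (big)
  top 4b → 0x5 → andi [RI]
  rd: (w>>8)&0xf=0xa → $10
  imm: (w>>0)&0xff=0x1d → 29

29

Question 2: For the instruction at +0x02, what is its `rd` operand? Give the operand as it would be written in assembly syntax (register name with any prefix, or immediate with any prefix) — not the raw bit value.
$14

off 0x02: read ce 34 as big → 0xce34
  op=0xce34>>12=0xc ⇒ addi (RI)
  rd@[11:8]=0xe ⇒ $14
  imm@[7:0]=0x34 ⇒ 52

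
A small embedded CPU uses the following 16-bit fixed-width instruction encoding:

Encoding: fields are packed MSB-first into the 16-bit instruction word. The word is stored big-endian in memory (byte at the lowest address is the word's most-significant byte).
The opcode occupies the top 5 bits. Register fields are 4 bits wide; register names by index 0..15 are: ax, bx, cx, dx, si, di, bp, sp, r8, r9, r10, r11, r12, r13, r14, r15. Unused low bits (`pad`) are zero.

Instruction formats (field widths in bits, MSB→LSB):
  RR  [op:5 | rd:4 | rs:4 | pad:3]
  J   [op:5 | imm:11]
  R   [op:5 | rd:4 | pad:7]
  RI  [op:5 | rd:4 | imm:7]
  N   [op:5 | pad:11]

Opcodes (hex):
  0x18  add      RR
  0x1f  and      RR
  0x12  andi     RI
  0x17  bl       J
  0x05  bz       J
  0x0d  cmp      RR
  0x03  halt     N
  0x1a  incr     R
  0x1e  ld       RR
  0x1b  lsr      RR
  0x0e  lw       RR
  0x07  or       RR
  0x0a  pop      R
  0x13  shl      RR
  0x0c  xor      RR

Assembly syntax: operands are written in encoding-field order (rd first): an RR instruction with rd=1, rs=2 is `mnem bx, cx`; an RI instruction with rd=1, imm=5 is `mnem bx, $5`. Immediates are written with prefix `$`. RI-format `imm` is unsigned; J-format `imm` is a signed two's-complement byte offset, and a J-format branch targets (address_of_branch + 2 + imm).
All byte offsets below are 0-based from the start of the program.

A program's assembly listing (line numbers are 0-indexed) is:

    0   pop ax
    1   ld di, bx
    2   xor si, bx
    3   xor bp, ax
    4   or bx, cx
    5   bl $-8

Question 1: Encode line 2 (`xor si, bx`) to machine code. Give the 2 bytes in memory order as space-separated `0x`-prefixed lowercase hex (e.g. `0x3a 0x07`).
2. xor fields op=0xc:5|rd=4:4|rs=1:4|pad=0:3 → word 6208h → 62 08

0x62 0x08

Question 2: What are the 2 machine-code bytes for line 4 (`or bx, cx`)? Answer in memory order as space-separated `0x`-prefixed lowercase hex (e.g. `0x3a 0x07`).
4. or fields op=0x7:5|rd=1:4|rs=2:4|pad=0:3 → word 3890h → 38 90

0x38 0x90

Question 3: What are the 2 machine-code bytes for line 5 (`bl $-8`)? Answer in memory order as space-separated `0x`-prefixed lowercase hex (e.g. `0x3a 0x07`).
line 5 (bl): pack op=0x17:5|imm=-8:11 = 0xbff8; big→ bf f8

0xbf 0xf8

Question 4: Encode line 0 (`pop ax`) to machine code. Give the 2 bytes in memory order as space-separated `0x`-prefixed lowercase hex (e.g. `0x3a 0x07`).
0. pop fields op=0xa:5|rd=0:4|pad=0:7 → word 5000h → 50 00

0x50 0x00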